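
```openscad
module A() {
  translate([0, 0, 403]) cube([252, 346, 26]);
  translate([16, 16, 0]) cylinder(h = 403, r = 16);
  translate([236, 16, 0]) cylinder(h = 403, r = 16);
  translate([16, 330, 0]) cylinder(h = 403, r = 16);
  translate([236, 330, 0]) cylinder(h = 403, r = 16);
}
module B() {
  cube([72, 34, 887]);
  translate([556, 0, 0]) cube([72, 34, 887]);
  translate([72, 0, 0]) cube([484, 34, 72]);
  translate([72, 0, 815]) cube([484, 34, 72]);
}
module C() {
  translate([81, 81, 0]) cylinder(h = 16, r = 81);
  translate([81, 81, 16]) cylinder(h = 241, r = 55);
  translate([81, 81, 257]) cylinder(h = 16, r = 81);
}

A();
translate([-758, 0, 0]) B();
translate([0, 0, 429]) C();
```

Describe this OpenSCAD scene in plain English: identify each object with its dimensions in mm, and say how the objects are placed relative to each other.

A is a four-legged stool. The seat is a 252×346×26 mm slab whose top surface is at z = 429 mm; four round legs, each 32 mm in diameter, run from the floor (z = 0) to the underside of the seat, each leg's axis is inset half a diameter from the nearest pair of seat edges (so the leg's bounding box is flush with the corner).

B is a picture frame with a 484×743 mm rectangular opening (x by z) and a uniform 72 mm border on every side. Frame depth is 34 mm along y. It is built from two vertical stiles running the full outside height and two horizontal rails spanning the gap between the stiles.

C is a spool: two coaxial disc flanges of radius 81 mm and thickness 16 mm, joined by a core cylinder of radius 55 mm and height 241 mm. The lower flange rests on z = 0 and the three cylinders share a vertical axis.

The picture frame is on the floor beside the stool on its −x side. The spool is on top of the stool.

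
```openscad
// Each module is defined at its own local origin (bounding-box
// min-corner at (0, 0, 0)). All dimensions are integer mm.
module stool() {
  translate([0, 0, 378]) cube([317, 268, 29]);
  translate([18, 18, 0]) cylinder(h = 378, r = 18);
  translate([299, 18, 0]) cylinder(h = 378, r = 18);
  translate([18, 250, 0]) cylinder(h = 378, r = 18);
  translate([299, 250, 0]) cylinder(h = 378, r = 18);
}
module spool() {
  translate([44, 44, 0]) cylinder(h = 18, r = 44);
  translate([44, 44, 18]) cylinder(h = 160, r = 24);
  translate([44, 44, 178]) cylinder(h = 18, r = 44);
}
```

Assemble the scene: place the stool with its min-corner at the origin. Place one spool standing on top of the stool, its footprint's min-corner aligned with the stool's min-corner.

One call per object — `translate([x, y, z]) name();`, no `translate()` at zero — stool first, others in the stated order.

stool();
translate([0, 0, 407]) spool();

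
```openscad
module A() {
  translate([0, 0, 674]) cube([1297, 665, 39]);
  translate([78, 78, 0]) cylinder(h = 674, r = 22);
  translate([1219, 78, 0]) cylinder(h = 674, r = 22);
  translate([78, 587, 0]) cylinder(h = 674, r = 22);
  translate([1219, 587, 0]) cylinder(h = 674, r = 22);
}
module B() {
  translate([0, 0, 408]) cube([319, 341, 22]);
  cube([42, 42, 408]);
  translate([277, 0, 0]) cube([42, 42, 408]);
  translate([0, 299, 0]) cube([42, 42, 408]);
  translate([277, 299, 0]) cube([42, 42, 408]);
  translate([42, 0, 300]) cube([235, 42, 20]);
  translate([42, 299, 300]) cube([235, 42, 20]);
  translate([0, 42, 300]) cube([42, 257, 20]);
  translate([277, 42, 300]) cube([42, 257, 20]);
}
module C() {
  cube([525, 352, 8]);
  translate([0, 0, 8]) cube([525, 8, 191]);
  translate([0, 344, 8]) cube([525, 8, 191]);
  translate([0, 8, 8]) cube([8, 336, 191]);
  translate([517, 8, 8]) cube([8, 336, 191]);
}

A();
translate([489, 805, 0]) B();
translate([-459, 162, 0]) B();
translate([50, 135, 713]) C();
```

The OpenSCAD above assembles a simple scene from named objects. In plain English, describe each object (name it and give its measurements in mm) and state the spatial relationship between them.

A is a table with a 1297×665 mm rectangular top, 39 mm thick, top surface at z = 713 mm, supported by four round legs of 44 mm diameter, each leg's bounding box inset 56 mm from the nearest pair of top edges, running from the floor.

B is a four-legged stool. The seat is 319×341 mm, 22 mm thick, top at z = 430 mm. It stands on four square legs, each 42×42 mm in cross-section, from z = 0 to the seat underside, each flush with a corner of the seat. Four stretchers, 42 mm wide and 20 mm tall, connect adjacent legs with their undersides at z = 300 mm, each running between the inner faces of the legs it joins and aligned with the legs' outer faces on the other axis.

C is an open-topped rectangular box: outside dimensions 525×352×199 mm, with a uniform wall and base thickness of 8 mm. The base is a full 525×352 slab on the floor; four walls sit on top of the base. The front and back walls (the −y and +y sides) span the full width; the two side walls fit between them.

Two stools sit around the table at the +y, −x sides. The open box is on top of the table.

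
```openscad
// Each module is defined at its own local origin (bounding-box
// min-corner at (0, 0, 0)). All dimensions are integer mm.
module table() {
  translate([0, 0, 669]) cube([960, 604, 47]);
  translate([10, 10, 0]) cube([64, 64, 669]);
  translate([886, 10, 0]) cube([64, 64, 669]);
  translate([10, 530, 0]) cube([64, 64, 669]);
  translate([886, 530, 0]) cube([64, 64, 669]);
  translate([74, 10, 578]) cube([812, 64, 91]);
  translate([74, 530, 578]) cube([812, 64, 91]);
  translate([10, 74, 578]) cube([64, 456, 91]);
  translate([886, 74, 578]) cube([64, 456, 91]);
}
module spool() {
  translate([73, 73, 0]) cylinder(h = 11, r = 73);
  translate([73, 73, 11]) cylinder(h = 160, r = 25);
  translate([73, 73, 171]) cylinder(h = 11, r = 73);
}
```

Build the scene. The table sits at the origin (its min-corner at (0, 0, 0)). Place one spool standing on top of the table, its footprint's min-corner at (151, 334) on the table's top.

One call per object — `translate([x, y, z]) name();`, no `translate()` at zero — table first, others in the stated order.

table();
translate([151, 334, 716]) spool();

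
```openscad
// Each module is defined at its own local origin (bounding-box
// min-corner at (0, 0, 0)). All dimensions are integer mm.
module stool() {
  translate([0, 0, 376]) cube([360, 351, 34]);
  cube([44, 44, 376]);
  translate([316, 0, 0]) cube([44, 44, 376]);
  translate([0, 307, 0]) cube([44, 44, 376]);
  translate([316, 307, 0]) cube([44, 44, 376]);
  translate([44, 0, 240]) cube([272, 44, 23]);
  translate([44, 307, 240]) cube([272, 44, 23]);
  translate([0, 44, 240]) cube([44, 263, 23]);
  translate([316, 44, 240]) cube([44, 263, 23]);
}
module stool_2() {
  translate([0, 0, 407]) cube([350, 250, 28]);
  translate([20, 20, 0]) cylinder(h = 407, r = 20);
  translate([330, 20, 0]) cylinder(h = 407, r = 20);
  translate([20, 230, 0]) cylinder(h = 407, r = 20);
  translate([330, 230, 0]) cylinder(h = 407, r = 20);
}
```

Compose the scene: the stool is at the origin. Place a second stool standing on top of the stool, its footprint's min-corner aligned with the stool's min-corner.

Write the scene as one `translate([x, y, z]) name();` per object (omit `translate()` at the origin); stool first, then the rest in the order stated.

stool();
translate([0, 0, 410]) stool_2();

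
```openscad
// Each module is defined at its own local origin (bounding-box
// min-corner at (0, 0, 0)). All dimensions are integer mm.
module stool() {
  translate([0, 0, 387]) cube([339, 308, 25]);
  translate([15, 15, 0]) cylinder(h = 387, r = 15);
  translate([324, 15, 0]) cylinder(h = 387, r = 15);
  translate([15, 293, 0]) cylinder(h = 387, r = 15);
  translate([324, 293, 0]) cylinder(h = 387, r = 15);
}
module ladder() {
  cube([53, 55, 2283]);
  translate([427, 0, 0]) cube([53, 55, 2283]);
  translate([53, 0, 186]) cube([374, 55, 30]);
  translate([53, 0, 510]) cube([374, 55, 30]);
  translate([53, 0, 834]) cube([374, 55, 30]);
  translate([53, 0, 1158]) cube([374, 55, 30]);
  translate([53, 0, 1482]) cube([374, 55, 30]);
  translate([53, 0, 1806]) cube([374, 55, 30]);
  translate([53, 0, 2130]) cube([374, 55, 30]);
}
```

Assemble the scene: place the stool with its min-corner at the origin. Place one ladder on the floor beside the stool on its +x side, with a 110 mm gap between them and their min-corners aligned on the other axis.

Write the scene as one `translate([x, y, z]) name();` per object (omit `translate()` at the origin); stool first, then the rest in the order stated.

stool();
translate([449, 0, 0]) ladder();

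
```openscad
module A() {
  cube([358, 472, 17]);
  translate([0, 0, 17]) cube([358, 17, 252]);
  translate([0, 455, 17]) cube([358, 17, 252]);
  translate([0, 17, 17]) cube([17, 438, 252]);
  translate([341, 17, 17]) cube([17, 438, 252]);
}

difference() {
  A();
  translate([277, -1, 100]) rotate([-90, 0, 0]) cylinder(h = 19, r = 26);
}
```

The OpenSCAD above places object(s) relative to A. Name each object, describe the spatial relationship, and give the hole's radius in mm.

The subtracted cylinder has r = 26 mm.

A is an open box. The open box has a circular hole through its front wall. The hole's radius is 26 mm.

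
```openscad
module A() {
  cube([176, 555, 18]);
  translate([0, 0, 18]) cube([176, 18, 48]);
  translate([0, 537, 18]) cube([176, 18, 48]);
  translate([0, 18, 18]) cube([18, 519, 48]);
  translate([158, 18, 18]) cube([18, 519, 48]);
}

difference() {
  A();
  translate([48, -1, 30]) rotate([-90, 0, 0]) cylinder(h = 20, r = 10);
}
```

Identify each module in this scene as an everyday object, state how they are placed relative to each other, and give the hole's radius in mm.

The subtracted cylinder has r = 10 mm.

A is an open box. The open box has a circular hole through its front wall. The hole's radius is 10 mm.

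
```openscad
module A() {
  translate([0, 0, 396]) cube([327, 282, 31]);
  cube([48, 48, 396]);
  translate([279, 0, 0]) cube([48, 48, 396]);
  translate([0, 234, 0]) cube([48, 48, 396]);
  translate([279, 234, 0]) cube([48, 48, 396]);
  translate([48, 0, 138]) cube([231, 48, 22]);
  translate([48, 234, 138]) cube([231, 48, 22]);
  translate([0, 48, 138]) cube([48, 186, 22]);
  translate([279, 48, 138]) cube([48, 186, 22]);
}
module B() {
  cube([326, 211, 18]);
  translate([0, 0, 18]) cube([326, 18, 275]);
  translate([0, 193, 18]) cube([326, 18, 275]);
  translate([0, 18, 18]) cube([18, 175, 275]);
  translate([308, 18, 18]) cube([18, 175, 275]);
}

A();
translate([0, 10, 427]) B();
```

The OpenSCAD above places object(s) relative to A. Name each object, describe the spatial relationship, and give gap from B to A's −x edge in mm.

The open box's min-x is at 0; the stool's min-x is 0; gap = 0 mm.

A is a stool. B is an open box. The open box is on top of the stool. The gap from the open box to the stool's −x edge is 0 mm.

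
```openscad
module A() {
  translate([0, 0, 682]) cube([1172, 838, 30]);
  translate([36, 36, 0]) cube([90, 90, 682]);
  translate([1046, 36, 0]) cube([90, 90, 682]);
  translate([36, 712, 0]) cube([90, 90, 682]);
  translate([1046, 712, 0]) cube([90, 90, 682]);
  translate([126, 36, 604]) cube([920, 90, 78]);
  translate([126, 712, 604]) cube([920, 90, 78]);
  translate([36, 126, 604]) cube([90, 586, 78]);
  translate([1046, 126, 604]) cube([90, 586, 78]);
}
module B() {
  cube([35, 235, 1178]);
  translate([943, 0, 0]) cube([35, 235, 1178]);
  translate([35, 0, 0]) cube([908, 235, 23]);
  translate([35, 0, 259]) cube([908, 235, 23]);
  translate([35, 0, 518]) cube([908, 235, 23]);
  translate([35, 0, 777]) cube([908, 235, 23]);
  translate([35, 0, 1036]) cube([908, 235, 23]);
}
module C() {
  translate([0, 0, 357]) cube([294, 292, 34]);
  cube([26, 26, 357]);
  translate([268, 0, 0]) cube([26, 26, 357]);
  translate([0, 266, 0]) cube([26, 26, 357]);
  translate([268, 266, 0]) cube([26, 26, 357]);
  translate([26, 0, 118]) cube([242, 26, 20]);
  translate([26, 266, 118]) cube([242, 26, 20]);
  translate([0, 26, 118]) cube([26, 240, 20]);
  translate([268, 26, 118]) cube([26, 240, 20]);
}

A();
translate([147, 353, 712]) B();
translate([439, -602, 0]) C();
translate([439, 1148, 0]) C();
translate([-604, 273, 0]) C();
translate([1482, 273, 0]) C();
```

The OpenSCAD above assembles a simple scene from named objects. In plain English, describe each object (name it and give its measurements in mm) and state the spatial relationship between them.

A is a rectangular dining table. The top is 1172×838×30 mm with its upper surface at z = 712 mm. It stands on four 90×90 mm square legs, each inset 36 mm from the nearest pair of top edges, running from the floor to the underside of the top. Four apron rails, 90 mm thick and 78 mm tall, run between adjacent legs with their top edges flush with the underside of the top and their outer faces flush with the legs' outer faces.

B is an open bookshelf. Two side panels, each 35 mm thick, 235 mm deep and 1178 mm tall, stand 978 mm apart (outside-to-outside). Between them sit 5 shelves, each 23 mm thick and 235 mm deep, spanning the full gap between the sides. The bottom shelf rests on the floor (its underside at z = 0) and the clear gap between one shelf's top and the next shelf's underside is 236 mm.

C is a four-legged stool. The seat is 294×292 mm, 34 mm thick, top at z = 391 mm. It stands on four square legs, each 26×26 mm in cross-section, from z = 0 to the seat underside, each flush with a corner of the seat. Four stretchers, 26 mm wide and 20 mm tall, connect adjacent legs with their undersides at z = 118 mm, each running between the inner faces of the legs it joins and aligned with the legs' outer faces on the other axis.

The bookshelf is on top of the table. Four stools sit around the table at the −y, +y, −x, +x sides.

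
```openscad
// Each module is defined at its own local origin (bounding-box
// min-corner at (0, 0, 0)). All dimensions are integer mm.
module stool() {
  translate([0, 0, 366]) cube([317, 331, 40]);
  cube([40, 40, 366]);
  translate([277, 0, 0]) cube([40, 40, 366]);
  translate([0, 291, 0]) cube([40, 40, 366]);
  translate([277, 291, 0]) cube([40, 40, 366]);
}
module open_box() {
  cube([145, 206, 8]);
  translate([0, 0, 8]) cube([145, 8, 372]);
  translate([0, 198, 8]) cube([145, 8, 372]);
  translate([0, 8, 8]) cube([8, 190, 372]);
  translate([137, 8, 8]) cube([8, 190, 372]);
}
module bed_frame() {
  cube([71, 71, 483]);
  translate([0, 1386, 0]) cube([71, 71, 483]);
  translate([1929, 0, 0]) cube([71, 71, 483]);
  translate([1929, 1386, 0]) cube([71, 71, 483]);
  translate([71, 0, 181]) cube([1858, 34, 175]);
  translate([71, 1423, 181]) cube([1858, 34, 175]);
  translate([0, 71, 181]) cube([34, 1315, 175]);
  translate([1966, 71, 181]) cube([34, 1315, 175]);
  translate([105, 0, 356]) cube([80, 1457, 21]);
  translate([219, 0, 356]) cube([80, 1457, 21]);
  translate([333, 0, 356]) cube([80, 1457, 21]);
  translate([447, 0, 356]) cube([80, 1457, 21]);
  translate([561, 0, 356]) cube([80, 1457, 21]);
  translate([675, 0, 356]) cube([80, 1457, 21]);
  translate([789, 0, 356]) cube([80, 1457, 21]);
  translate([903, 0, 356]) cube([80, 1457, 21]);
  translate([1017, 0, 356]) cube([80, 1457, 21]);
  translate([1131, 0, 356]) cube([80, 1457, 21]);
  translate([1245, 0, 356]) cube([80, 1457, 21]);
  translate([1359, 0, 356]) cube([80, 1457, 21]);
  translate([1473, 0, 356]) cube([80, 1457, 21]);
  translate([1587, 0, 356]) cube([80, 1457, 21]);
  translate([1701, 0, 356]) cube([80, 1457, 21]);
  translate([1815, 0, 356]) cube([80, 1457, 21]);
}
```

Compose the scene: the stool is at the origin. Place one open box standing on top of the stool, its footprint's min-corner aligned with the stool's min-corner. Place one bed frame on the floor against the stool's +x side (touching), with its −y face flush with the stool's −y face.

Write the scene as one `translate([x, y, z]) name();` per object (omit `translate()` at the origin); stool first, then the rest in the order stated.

stool();
translate([0, 0, 406]) open_box();
translate([317, 0, 0]) bed_frame();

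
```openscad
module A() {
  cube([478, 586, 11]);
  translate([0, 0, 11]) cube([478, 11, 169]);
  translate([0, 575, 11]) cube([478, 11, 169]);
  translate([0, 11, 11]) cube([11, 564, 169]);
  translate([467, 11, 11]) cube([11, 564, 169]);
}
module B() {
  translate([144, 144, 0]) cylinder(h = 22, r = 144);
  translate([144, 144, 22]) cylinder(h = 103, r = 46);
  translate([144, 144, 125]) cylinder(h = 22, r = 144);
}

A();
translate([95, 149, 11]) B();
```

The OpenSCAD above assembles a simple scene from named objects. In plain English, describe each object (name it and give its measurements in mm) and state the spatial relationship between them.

A is an open storage box with external size 478×586×180 mm and wall thickness 11 mm (the base is also 11 mm thick). The base covers the whole footprint; the four walls stand on the base, with the y-facing walls full-width and the x-facing walls fitting between their inner faces.

B is a spool: two coaxial disc flanges of radius 144 mm and thickness 22 mm, joined by a core cylinder of radius 46 mm and height 103 mm. The lower flange rests on z = 0 and the three cylinders share a vertical axis.

The spool sits inside the open box, centred.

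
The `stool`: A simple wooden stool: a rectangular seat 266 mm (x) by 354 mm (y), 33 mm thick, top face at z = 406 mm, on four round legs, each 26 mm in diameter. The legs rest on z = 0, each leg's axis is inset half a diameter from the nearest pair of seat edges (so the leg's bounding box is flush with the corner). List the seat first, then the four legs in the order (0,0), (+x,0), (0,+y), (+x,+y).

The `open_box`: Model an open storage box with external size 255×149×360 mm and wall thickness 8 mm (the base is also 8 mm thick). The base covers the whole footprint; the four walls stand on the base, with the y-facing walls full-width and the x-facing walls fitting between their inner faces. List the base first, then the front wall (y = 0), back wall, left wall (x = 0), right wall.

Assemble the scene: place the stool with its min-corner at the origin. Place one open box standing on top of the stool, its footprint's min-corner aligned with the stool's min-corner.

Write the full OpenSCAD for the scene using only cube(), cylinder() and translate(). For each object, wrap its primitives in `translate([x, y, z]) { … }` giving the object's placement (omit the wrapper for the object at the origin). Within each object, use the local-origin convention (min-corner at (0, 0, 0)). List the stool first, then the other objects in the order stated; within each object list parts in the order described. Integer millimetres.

translate([0, 0, 373]) cube([266, 354, 33]);
translate([13, 13, 0]) cylinder(h = 373, r = 13);
translate([253, 13, 0]) cylinder(h = 373, r = 13);
translate([13, 341, 0]) cylinder(h = 373, r = 13);
translate([253, 341, 0]) cylinder(h = 373, r = 13);
translate([0, 0, 406]) {
  cube([255, 149, 8]);
  translate([0, 0, 8]) cube([255, 8, 352]);
  translate([0, 141, 8]) cube([255, 8, 352]);
  translate([0, 8, 8]) cube([8, 133, 352]);
  translate([247, 8, 8]) cube([8, 133, 352]);
}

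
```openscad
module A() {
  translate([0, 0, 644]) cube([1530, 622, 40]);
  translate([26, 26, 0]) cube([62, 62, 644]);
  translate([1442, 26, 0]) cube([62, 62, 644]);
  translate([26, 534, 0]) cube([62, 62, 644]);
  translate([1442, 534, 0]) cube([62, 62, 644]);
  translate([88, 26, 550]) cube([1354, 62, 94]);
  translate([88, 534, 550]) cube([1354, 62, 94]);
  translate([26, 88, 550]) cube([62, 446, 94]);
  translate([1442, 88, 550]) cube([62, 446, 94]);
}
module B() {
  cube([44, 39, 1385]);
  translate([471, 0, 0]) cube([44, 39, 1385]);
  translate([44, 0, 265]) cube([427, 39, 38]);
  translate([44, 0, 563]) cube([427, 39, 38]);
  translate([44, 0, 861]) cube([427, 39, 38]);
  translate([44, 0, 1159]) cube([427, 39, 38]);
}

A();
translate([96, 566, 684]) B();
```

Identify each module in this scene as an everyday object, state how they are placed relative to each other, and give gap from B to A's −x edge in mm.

A is a table. B is a ladder. The ladder is on top of the table. The gap from the ladder to the table's −x edge is 96 mm.

The ladder's min-x is at 96; the table's min-x is 0; gap = 96 mm.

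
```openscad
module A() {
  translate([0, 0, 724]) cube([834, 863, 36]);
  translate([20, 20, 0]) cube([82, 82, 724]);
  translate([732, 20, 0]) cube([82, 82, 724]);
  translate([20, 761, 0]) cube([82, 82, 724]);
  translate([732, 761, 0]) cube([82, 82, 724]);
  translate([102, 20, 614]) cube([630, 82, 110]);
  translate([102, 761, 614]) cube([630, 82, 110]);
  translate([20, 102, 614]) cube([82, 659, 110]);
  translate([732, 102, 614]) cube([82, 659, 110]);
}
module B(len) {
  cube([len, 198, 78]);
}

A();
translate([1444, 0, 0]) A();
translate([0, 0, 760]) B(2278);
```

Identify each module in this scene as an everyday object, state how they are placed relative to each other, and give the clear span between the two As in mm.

Second table starts at x = 1444; first ends at x = 834; clear span = 1444 − 834 = 610 mm.

A is a table. B is a beam. A beam spans the tops of two tables. The clear span between the two tables is 610 mm.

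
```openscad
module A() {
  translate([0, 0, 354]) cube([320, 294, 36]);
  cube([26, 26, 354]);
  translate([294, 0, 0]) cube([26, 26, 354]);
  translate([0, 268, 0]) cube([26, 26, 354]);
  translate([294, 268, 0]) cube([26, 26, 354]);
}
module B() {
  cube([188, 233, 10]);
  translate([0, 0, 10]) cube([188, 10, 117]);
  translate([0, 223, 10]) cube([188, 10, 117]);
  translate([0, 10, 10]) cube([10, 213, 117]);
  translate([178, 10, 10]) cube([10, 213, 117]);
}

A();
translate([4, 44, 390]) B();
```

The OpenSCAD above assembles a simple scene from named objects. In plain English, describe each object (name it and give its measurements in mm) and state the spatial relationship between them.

A is a four-legged stool. The seat is 320×294 mm, 36 mm thick, top at z = 390 mm. It stands on four square legs, each 26×26 mm in cross-section, from z = 0 to the seat underside, each flush with a corner of the seat.

B is an open-topped rectangular box: outside dimensions 188×233×127 mm, with a uniform wall and base thickness of 10 mm. The base is a full 188×233 slab on the floor; four walls sit on top of the base. The front and back walls (the −y and +y sides) span the full width; the two side walls fit between them.

The open box is on top of the stool.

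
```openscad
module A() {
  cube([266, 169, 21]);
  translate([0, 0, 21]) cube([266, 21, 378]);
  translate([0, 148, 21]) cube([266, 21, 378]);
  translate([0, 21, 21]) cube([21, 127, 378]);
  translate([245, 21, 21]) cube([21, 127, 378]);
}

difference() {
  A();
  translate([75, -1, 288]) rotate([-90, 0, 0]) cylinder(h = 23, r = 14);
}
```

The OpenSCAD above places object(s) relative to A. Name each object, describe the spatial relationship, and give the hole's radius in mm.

A is an open box. The open box has a circular hole through its front wall. The hole's radius is 14 mm.

The subtracted cylinder has r = 14 mm.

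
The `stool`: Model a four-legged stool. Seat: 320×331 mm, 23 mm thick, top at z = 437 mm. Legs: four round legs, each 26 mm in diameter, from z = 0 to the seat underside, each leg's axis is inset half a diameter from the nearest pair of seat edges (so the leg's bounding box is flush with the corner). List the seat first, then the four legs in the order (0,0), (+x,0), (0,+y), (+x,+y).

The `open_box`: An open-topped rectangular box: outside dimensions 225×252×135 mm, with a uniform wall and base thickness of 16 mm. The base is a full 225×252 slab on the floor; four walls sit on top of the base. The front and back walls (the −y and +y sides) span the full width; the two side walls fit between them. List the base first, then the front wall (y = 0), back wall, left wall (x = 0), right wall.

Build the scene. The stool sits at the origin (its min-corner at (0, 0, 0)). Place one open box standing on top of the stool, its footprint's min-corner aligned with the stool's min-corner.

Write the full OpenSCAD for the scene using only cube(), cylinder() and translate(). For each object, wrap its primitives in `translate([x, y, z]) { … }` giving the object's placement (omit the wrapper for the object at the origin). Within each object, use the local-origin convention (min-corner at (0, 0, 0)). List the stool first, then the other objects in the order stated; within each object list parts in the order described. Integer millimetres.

translate([0, 0, 414]) cube([320, 331, 23]);
translate([13, 13, 0]) cylinder(h = 414, r = 13);
translate([307, 13, 0]) cylinder(h = 414, r = 13);
translate([13, 318, 0]) cylinder(h = 414, r = 13);
translate([307, 318, 0]) cylinder(h = 414, r = 13);
translate([0, 0, 437]) {
  cube([225, 252, 16]);
  translate([0, 0, 16]) cube([225, 16, 119]);
  translate([0, 236, 16]) cube([225, 16, 119]);
  translate([0, 16, 16]) cube([16, 220, 119]);
  translate([209, 16, 16]) cube([16, 220, 119]);
}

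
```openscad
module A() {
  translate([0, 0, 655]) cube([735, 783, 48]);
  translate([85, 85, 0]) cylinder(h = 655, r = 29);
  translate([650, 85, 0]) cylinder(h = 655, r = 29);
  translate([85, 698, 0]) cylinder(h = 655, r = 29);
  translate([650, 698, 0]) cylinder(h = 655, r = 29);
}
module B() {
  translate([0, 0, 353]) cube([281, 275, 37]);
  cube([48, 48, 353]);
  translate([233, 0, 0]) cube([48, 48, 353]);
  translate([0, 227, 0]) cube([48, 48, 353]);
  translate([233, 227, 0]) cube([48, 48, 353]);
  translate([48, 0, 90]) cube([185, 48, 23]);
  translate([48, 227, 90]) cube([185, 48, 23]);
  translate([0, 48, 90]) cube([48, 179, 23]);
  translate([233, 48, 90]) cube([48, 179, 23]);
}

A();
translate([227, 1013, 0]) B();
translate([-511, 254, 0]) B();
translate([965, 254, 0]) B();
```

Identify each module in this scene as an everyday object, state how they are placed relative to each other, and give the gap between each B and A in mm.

Each stool's nearest face is 230 mm from the table's bounding box.

A is a table. B is a stool. Three stools sit around the table at the +y, −x, +x sides. The gap between each stool and the table is 230 mm.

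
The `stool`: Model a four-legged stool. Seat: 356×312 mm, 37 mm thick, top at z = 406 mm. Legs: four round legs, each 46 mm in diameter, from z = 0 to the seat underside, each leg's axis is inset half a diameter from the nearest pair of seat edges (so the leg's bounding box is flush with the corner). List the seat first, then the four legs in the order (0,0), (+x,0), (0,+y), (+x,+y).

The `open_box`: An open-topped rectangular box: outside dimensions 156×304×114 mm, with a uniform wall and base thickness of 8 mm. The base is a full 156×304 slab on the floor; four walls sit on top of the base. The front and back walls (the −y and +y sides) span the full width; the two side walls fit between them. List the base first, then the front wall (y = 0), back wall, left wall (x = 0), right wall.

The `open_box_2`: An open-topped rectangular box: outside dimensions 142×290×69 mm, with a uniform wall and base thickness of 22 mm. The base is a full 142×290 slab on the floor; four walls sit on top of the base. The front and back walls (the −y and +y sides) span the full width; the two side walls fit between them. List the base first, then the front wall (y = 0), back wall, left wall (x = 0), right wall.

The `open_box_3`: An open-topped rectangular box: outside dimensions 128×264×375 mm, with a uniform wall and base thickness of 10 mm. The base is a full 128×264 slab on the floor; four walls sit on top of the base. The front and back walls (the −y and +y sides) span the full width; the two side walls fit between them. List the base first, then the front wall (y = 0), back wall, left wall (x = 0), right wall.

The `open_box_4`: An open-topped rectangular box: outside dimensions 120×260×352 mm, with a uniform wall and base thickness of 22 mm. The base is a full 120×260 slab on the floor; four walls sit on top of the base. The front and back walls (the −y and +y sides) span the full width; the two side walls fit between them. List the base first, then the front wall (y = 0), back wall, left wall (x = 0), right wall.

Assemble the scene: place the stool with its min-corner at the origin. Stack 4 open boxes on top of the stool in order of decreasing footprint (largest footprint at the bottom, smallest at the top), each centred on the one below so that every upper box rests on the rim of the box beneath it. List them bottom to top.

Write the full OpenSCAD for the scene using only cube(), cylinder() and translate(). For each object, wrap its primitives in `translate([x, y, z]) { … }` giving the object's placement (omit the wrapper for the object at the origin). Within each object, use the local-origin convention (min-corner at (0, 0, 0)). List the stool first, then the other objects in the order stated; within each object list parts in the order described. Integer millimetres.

translate([0, 0, 369]) cube([356, 312, 37]);
translate([23, 23, 0]) cylinder(h = 369, r = 23);
translate([333, 23, 0]) cylinder(h = 369, r = 23);
translate([23, 289, 0]) cylinder(h = 369, r = 23);
translate([333, 289, 0]) cylinder(h = 369, r = 23);
translate([100, 4, 406]) {
  cube([156, 304, 8]);
  translate([0, 0, 8]) cube([156, 8, 106]);
  translate([0, 296, 8]) cube([156, 8, 106]);
  translate([0, 8, 8]) cube([8, 288, 106]);
  translate([148, 8, 8]) cube([8, 288, 106]);
}
translate([107, 11, 520]) {
  cube([142, 290, 22]);
  translate([0, 0, 22]) cube([142, 22, 47]);
  translate([0, 268, 22]) cube([142, 22, 47]);
  translate([0, 22, 22]) cube([22, 246, 47]);
  translate([120, 22, 22]) cube([22, 246, 47]);
}
translate([114, 24, 589]) {
  cube([128, 264, 10]);
  translate([0, 0, 10]) cube([128, 10, 365]);
  translate([0, 254, 10]) cube([128, 10, 365]);
  translate([0, 10, 10]) cube([10, 244, 365]);
  translate([118, 10, 10]) cube([10, 244, 365]);
}
translate([118, 26, 964]) {
  cube([120, 260, 22]);
  translate([0, 0, 22]) cube([120, 22, 330]);
  translate([0, 238, 22]) cube([120, 22, 330]);
  translate([0, 22, 22]) cube([22, 216, 330]);
  translate([98, 22, 22]) cube([22, 216, 330]);
}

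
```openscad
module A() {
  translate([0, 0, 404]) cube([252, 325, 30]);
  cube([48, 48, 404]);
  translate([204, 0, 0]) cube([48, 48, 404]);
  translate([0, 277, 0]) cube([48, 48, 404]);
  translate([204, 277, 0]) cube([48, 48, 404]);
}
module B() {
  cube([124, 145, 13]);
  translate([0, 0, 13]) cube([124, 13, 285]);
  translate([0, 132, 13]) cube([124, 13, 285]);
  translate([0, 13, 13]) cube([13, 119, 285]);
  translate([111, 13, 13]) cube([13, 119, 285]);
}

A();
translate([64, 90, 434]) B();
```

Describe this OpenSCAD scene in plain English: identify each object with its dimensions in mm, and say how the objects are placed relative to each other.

A is a four-legged stool. The seat is 252×325 mm, 30 mm thick, top at z = 434 mm. It stands on four square legs, each 48×48 mm in cross-section, from z = 0 to the seat underside, each flush with a corner of the seat.

B is an open storage box with external size 124×145×298 mm and wall thickness 13 mm (the base is also 13 mm thick). The base covers the whole footprint; the four walls stand on the base, with the y-facing walls full-width and the x-facing walls fitting between their inner faces.

The open box is on top of the stool, centred.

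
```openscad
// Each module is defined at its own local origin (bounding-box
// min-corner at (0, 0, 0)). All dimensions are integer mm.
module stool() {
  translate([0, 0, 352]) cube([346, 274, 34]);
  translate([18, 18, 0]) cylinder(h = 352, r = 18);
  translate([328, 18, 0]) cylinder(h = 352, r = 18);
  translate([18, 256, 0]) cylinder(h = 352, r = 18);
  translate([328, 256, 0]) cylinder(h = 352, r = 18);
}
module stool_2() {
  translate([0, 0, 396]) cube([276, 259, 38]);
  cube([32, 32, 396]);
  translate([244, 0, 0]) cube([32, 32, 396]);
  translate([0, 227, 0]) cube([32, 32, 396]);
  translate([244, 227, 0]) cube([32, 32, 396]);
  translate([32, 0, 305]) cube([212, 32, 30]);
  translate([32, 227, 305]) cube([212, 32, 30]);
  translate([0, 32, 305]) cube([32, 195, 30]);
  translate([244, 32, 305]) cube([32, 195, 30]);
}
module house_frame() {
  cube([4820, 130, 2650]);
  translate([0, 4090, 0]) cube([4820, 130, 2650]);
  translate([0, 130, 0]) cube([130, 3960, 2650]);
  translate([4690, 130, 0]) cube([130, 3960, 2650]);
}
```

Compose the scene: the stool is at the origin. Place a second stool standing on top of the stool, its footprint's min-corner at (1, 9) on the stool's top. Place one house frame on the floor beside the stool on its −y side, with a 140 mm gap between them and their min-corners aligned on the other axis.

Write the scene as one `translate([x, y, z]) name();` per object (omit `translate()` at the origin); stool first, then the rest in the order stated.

stool();
translate([1, 9, 386]) stool_2();
translate([0, -4360, 0]) house_frame();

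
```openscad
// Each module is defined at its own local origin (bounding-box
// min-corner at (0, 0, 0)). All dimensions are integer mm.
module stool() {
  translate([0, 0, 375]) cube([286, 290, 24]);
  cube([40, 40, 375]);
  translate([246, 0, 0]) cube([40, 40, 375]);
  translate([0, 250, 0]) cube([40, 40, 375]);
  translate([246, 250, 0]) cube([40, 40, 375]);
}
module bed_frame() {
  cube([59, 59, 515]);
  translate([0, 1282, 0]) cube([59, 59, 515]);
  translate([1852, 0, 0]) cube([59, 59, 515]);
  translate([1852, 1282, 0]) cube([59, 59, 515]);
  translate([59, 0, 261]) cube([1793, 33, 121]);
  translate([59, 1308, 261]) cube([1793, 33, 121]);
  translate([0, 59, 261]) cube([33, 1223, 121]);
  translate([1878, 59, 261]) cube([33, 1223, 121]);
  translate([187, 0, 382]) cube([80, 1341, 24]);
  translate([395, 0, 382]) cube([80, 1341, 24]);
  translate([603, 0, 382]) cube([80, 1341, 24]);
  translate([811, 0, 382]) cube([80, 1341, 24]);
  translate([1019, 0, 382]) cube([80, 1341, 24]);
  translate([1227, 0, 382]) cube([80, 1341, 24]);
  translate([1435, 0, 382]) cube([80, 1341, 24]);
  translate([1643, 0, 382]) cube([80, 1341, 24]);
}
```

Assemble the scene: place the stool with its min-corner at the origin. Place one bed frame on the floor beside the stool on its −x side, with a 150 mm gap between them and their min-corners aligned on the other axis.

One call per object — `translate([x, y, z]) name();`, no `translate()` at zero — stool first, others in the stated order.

stool();
translate([-2061, 0, 0]) bed_frame();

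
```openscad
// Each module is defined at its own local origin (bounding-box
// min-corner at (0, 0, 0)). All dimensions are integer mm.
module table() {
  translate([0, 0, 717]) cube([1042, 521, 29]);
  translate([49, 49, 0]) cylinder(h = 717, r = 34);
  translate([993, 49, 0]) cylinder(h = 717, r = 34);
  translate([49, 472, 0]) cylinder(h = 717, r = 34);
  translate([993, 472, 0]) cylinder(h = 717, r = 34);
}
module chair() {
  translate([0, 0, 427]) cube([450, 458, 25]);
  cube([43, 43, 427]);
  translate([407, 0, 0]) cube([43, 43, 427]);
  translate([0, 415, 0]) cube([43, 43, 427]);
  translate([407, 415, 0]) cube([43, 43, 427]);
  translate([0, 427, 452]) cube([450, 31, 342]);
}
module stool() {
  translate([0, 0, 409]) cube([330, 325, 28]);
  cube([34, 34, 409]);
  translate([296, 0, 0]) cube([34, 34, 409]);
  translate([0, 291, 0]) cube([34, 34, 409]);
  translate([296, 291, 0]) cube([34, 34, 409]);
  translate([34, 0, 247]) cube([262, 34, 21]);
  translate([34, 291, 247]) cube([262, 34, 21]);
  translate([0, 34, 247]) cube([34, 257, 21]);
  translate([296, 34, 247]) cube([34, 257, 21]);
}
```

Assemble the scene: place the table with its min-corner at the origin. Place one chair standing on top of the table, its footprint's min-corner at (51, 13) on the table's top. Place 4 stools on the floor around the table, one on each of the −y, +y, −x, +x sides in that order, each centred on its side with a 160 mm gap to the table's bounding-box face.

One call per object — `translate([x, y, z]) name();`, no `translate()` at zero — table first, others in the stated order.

table();
translate([51, 13, 746]) chair();
translate([356, -485, 0]) stool();
translate([356, 681, 0]) stool();
translate([-490, 98, 0]) stool();
translate([1202, 98, 0]) stool();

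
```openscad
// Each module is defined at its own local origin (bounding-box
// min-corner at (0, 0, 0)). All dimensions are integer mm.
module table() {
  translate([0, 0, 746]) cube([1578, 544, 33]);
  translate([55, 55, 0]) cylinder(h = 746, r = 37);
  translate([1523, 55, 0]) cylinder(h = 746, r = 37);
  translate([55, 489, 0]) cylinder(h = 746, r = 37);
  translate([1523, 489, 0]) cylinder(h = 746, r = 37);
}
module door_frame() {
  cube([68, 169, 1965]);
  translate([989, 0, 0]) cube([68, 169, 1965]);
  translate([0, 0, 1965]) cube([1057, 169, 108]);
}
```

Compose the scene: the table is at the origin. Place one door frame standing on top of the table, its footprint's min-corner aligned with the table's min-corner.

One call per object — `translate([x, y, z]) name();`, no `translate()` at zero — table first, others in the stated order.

table();
translate([0, 0, 779]) door_frame();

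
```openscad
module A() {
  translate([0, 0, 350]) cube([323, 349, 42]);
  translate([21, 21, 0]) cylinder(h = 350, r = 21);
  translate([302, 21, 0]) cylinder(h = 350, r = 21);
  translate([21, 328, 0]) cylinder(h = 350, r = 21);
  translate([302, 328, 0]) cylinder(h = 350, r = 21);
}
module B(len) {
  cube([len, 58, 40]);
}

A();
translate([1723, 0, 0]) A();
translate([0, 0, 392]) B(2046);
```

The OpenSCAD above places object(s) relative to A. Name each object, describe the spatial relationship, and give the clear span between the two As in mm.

A is a stool. B is a beam. A beam spans the tops of two stools. The clear span between the two stools is 1400 mm.

Second stool starts at x = 1723; first ends at x = 323; clear span = 1723 − 323 = 1400 mm.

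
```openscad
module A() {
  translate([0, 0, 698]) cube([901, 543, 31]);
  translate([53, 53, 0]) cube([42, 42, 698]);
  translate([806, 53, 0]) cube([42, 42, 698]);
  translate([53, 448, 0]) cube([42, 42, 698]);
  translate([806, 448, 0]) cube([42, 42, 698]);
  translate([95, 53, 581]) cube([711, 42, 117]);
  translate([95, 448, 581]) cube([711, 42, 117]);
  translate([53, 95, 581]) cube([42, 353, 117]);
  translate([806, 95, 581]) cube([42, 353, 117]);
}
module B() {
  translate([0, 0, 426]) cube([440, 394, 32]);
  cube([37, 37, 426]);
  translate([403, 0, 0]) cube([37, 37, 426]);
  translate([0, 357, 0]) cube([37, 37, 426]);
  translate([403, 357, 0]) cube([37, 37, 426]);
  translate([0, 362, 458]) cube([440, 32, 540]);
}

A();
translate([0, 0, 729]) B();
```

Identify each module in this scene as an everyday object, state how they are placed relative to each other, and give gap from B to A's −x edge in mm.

The chair's min-x is at 0; the table's min-x is 0; gap = 0 mm.

A is a table. B is a chair. The chair is on top of the table. The gap from the chair to the table's −x edge is 0 mm.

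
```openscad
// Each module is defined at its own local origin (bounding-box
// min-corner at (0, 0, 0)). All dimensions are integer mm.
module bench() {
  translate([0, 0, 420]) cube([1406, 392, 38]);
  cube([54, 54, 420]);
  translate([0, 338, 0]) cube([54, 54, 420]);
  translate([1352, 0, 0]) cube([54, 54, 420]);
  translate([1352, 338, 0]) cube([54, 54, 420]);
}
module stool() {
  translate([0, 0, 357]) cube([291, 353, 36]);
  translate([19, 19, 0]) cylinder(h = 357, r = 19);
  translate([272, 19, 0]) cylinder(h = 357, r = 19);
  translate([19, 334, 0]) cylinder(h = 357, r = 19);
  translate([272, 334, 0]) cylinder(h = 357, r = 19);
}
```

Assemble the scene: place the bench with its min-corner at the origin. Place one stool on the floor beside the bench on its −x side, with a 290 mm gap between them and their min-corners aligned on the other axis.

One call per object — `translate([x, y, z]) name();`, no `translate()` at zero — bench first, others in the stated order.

bench();
translate([-581, 0, 0]) stool();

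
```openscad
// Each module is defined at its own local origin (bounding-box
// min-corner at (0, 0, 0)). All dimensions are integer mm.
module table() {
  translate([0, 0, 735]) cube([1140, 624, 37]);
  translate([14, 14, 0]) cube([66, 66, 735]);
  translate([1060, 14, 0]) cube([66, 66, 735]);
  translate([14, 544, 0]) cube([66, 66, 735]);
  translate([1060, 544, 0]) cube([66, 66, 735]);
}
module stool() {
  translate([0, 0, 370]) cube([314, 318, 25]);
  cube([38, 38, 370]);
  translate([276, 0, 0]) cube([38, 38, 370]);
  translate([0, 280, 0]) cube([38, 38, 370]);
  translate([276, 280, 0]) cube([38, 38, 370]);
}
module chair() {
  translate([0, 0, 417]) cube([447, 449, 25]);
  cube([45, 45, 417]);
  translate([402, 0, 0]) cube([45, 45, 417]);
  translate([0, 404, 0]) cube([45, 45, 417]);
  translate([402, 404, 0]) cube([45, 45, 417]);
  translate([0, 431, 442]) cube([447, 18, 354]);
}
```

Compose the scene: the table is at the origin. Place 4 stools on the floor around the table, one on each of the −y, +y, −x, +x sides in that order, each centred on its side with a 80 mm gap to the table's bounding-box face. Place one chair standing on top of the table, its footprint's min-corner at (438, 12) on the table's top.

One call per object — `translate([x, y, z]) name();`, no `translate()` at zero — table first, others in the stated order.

table();
translate([413, -398, 0]) stool();
translate([413, 704, 0]) stool();
translate([-394, 153, 0]) stool();
translate([1220, 153, 0]) stool();
translate([438, 12, 772]) chair();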